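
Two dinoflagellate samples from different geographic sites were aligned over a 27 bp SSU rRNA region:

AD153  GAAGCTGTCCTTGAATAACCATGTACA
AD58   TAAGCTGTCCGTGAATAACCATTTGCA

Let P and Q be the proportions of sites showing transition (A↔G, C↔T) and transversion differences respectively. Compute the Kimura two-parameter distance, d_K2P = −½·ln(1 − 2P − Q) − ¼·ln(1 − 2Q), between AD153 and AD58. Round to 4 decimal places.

0.1652

Differing sites — 1:G/T (Tv); 11:T/G (Tv); 23:G/T (Tv); 25:A/G (Ti).
Of the 4 differences, 1 transition and 3 transversions over 27 sites: P = 1/27 = 0.037037, Q = 3/27 = 0.111111.
d = −0.5·ln(0.814815) − 0.25·ln(0.777778) = −0.5·(-0.204794) − 0.25·(-0.251314) = 0.1652.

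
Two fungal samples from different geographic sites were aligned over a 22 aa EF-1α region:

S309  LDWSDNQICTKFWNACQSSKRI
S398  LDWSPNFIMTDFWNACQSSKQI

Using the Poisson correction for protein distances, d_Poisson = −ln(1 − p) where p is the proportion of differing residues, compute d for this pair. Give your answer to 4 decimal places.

The sequences differ at positions 5 (D/P), 7 (Q/F), 9 (C/M), 11 (K/D), 21 (R/Q).
p = 5/22 = 0.227273.
d = −ln(1 − 0.227273) = −ln(0.772727) = 0.2578.

0.2578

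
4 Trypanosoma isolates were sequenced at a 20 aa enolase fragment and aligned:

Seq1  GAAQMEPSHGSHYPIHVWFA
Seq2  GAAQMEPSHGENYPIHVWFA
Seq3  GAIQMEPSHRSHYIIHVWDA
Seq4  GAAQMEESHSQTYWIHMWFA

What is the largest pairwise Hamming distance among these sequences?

Pairwise Hamming distances:
  Seq1 vs Seq2: 2
  Seq1 vs Seq3: 4
  Seq1 vs Seq4: 6
  Seq2 vs Seq3: 6
  Seq2 vs Seq4: 6
  Seq3 vs Seq4: 8
The largest is 8, between Seq3 and Seq4.

8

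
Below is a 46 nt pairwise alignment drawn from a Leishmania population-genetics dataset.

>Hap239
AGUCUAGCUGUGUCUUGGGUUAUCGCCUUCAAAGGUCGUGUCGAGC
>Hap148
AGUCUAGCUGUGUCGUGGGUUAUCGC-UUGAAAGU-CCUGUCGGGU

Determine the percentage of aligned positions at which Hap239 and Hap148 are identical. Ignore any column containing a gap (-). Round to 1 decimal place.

86.4%

Excluding the 2 gap columns leaves 44 comparable sites.
The sequences differ at positions 15 (U/G), 30 (C/G), 35 (G/U), 38 (G/C), 44 (A/G), 46 (C/U).
38 of the 44 comparable sites match, so the percent identity is 38/44 × 100 = 86.4%.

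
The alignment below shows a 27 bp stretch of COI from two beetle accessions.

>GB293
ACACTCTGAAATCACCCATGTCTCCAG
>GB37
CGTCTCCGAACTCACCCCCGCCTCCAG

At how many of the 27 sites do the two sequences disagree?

Differing sites — 1:A/C; 2:C/G; 3:A/T; 7:T/C; 11:A/C; 18:A/C; 19:T/C; 21:T/C.
That gives 8 mismatches out of 27 aligned sites, so the Hamming distance is 8.

8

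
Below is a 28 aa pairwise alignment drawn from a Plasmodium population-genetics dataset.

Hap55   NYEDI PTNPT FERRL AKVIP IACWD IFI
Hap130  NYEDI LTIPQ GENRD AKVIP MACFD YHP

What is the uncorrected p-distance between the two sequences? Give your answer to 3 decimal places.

Differing sites — 6:P/L; 8:N/I; 10:T/Q; 11:F/G; 13:R/N; 15:L/D; 21:I/M; 24:W/F; 26:I/Y; 27:F/H; 28:I/P.
There are 11 differences over 28 sites, so p = 11/28 = 0.393.

0.393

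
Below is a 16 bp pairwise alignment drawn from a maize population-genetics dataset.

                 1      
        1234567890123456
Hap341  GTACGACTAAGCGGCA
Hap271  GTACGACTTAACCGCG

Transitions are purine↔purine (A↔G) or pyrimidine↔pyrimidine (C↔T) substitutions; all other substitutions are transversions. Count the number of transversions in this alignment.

Differing sites — 9:A/T (Tv); 11:G/A (Ti); 13:G/C (Tv); 16:A/G (Ti).
Of the 4 differences, 2 transitions and 2 transversions, so the answer is 2.

2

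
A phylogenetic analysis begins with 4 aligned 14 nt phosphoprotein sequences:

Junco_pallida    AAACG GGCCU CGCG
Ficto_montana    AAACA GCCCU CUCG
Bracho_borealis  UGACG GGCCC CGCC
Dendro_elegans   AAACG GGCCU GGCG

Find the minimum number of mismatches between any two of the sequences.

1

Pairwise Hamming distances:
  Junco_pallida vs Ficto_montana: 3
  Junco_pallida vs Bracho_borealis: 4
  Junco_pallida vs Dendro_elegans: 1
  Ficto_montana vs Bracho_borealis: 7
  Ficto_montana vs Dendro_elegans: 4
  Bracho_borealis vs Dendro_elegans: 5
The smallest is 1, between Junco_pallida and Dendro_elegans.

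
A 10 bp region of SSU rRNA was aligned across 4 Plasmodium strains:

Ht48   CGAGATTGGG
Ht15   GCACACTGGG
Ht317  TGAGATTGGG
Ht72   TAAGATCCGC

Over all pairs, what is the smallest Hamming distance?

1

Pairwise Hamming distances:
  Ht48 vs Ht15: 4
  Ht48 vs Ht317: 1
  Ht48 vs Ht72: 5
  Ht15 vs Ht317: 4
  Ht15 vs Ht72: 7
  Ht317 vs Ht72: 4
The smallest is 1, between Ht48 and Ht317.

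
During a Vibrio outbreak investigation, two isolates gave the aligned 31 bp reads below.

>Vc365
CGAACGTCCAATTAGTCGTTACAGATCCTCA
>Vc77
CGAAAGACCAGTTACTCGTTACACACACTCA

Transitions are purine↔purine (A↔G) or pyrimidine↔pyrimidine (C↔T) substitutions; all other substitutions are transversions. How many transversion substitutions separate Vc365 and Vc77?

5

The sequences differ at positions 5 (C/A, transversion), 7 (T/A, transversion), 11 (A/G, transition), 15 (G/C, transversion), 24 (G/C, transversion), 26 (T/C, transition), 27 (C/A, transversion).
Of the 7 differences, 2 transitions and 5 transversions, so the answer is 5.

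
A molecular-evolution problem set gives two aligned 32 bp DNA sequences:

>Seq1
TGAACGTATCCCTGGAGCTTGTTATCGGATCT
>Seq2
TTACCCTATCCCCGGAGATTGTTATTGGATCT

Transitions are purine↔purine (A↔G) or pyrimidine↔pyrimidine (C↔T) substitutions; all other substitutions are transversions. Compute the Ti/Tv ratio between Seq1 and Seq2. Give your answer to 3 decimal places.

Mismatches occur at site 2 (G↔T, transversion), site 4 (A↔C, transversion), site 6 (G↔C, transversion), site 13 (T↔C, transition), site 18 (C↔A, transversion), site 26 (C↔T, transition).
Of the 6 differences, 2 transitions and 4 transversions, so Ti/Tv = 2/4 = 0.500.

0.500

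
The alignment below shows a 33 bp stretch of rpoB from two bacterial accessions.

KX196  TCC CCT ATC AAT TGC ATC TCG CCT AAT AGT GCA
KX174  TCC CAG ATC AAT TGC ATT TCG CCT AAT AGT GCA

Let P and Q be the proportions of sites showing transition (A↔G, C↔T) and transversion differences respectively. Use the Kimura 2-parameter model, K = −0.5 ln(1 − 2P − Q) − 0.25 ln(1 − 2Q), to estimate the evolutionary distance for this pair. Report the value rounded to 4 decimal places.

0.0969

Differing sites — 5:C/A (Tv); 6:T/G (Tv); 18:C/T (Ti).
Of the 3 differences, 1 transition and 2 transversions over 33 sites: P = 1/33 = 0.030303, Q = 2/33 = 0.060606.
d = −0.5·ln(0.878788) − 0.25·ln(0.878788) = −0.5·(-0.129212) − 0.25·(-0.129212) = 0.0969.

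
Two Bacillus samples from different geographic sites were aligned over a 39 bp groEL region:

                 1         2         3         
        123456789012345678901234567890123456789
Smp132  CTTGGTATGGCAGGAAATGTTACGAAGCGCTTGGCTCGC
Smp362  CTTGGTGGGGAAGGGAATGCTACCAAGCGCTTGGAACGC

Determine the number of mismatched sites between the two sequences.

Differing sites — 7:A/G; 8:T/G; 11:C/A; 15:A/G; 20:T/C; 24:G/C; 35:C/A; 36:T/A.
That gives 8 mismatches out of 39 aligned sites, so the Hamming distance is 8.

8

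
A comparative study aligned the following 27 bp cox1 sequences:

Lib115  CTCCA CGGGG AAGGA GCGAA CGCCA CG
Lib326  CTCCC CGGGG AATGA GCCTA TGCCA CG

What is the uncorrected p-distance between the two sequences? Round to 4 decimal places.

0.1852

Differing sites — 5:A/C; 13:G/T; 18:G/C; 19:A/T; 21:C/T.
There are 5 differences over 27 sites, so p = 5/27 = 0.1852.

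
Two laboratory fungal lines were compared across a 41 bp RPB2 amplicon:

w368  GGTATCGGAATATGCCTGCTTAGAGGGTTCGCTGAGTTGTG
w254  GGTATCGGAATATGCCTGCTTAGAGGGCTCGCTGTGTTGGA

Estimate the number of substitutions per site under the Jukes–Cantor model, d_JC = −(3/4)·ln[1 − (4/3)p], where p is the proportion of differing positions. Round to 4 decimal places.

0.1045

The sequences differ at positions 28 (T/C), 35 (A/T), 40 (T/G), 41 (G/A).
p = 4/41 = 0.097561.
d = −0.75 · ln(1 − (4/3)·0.097561) = −0.75 · ln(0.869919) = −0.75 · (-0.139355) = 0.1045.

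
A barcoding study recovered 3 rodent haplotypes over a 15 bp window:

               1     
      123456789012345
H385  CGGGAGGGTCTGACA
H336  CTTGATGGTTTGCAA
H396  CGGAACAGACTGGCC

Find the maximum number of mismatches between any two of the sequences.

10

Pairwise Hamming distances:
  H385 vs H336: 6
  H385 vs H396: 6
  H336 vs H396: 10
The largest is 10, between H336 and H396.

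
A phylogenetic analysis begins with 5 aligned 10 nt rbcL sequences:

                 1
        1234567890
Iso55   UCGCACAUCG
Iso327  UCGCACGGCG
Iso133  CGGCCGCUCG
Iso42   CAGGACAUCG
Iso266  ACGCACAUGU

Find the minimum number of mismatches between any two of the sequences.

Pairwise Hamming distances:
  Iso55 vs Iso327: 2
  Iso55 vs Iso133: 5
  Iso55 vs Iso42: 3
  Iso55 vs Iso266: 3
  Iso327 vs Iso133: 6
  Iso327 vs Iso42: 5
  Iso327 vs Iso266: 5
  Iso133 vs Iso42: 5
  Iso133 vs Iso266: 7
  Iso42 vs Iso266: 5
The smallest is 2, between Iso55 and Iso327.

2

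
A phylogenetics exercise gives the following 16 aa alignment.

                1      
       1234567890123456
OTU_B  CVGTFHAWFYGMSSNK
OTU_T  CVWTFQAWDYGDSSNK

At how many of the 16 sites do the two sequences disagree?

4

Differing sites — 3:G/W; 6:H/Q; 9:F/D; 12:M/D.
That gives 4 mismatches out of 16 aligned sites, so the Hamming distance is 4.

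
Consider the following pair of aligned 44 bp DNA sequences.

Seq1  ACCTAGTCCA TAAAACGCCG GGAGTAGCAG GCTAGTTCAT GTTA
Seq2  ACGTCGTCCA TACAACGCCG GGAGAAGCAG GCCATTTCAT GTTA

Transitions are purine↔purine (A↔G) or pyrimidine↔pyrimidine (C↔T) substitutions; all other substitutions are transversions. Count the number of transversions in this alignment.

5

Mismatches occur at site 3 (C/G, transversion), site 5 (A/C, transversion), site 13 (A/C, transversion), site 25 (T/A, transversion), site 33 (T/C, transition), site 35 (G/T, transversion).
Of the 6 differences, 1 transition and 5 transversions, so the answer is 5.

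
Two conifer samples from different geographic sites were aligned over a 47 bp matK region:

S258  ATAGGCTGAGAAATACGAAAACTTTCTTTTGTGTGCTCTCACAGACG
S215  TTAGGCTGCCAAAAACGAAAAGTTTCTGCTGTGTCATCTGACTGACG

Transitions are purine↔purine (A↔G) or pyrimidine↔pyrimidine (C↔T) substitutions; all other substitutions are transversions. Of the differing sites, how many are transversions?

10

The sequences differ at positions 1 (A/T, transversion), 9 (A/C, transversion), 10 (G/C, transversion), 14 (T/A, transversion), 22 (C/G, transversion), 28 (T/G, transversion), 29 (T/C, transition), 35 (G/C, transversion), 36 (C/A, transversion), 40 (C/G, transversion), 43 (A/T, transversion).
Of the 11 differences, 1 transition and 10 transversions, so the answer is 10.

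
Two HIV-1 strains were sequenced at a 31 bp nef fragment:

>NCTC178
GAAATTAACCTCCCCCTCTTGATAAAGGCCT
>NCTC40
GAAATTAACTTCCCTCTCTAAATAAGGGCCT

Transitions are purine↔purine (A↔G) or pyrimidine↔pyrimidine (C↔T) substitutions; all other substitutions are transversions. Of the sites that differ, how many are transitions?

The sequences differ at positions 10 (C/T, transition), 15 (C/T, transition), 20 (T/A, transversion), 21 (G/A, transition), 26 (A/G, transition).
Of the 5 differences, 4 transitions and 1 transversion, so the answer is 4.

4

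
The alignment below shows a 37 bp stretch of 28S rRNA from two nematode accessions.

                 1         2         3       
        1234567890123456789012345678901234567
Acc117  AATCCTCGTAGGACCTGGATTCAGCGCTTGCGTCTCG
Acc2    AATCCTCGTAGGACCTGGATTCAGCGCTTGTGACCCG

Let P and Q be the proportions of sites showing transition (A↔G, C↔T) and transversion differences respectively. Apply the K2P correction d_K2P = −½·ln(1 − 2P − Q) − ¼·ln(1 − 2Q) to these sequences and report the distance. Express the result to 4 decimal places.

0.0865

Mismatches occur at site 31 (C↔T, transition), site 33 (T↔A, transversion), site 35 (T↔C, transition).
Of the 3 differences, 2 transitions and 1 transversion over 37 sites: P = 2/37 = 0.054054, Q = 1/37 = 0.027027.
d = −0.5·ln(0.864865) − 0.25·ln(0.945946) = −0.5·(-0.145182) − 0.25·(-0.055570) = 0.0865.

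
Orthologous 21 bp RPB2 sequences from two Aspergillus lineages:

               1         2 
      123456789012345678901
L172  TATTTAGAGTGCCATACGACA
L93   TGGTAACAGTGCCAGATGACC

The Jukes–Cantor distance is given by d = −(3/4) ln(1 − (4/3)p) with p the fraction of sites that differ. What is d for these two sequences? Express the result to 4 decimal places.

Mismatches occur at site 2 (A→G), site 3 (T→G), site 5 (T→A), site 7 (G→C), site 15 (T→G), site 17 (C→T), site 21 (A→C).
p = 7/21 = 0.333333.
d = −0.75 · ln(1 − (4/3)·0.333333) = −0.75 · ln(0.555556) = −0.75 · (-0.587786) = 0.4408.

0.4408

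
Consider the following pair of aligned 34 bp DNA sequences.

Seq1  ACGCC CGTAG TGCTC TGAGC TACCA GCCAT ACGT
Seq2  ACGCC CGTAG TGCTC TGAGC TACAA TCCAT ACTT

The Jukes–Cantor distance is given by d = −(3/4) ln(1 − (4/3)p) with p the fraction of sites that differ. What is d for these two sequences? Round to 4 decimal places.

0.0939

The sequences differ at positions 24 (C/A), 26 (G/T), 33 (G/T).
p = 3/34 = 0.088235.
d = −0.75 · ln(1 − (4/3)·0.088235) = −0.75 · ln(0.882353) = −0.75 · (-0.125163) = 0.0939.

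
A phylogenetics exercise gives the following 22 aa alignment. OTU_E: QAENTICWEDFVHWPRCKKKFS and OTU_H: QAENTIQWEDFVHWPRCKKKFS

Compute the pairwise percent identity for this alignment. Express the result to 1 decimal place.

A single mismatch occurs at site 7 (C↔Q).
21 of the 22 sites match, so the percent identity is 21/22 × 100 = 95.5%.

95.5%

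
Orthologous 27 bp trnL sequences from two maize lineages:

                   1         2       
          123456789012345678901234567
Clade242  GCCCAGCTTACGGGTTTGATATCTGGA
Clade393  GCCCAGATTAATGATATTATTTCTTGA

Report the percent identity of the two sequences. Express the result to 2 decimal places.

Mismatches occur at site 7 (C→A), site 11 (C→A), site 12 (G→T), site 14 (G→A), site 16 (T→A), site 18 (G→T), site 21 (A→T), site 25 (G→T).
19 of the 27 sites match, so the percent identity is 19/27 × 100 = 70.37%.

70.37%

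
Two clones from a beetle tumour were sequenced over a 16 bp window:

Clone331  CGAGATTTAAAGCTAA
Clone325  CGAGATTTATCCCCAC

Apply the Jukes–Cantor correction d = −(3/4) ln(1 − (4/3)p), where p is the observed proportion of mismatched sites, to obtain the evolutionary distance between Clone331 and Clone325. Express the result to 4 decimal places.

0.4042

The sequences differ at positions 10 (A/T), 11 (A/C), 12 (G/C), 14 (T/C), 16 (A/C).
p = 5/16 = 0.312500.
d = −0.75 · ln(1 − (4/3)·0.312500) = −0.75 · ln(0.583333) = −0.75 · (-0.538997) = 0.4042.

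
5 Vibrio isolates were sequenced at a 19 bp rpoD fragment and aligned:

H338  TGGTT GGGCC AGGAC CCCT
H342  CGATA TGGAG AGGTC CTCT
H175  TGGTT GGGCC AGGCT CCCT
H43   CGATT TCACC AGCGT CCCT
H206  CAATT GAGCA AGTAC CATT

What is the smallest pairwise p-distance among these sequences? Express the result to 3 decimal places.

0.105

Pairwise Hamming distances:
  H338 vs H342: 8
  H338 vs H175: 2
  H338 vs H43: 8
  H338 vs H206: 8
  H342 vs H175: 9
  H342 vs H43: 9
  H342 vs H206: 10
  H175 vs H43: 7
  H175 vs H206: 10
  H43 vs H206: 10
The smallest is 2 mismatches, between H338 and H175; p = 2/19 = 0.105.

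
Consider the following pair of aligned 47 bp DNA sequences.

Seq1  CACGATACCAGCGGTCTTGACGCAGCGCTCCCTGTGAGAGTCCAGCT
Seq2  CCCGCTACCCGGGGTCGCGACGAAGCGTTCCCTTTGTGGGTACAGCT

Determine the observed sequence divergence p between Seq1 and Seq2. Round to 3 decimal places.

The sequences differ at positions 2 (A/C), 5 (A/C), 10 (A/C), 12 (C/G), 17 (T/G), 18 (T/C), 23 (C/A), 28 (C/T), 34 (G/T), 37 (A/T), 39 (A/G), 42 (C/A).
There are 12 differences over 47 sites, so p = 12/47 = 0.255.

0.255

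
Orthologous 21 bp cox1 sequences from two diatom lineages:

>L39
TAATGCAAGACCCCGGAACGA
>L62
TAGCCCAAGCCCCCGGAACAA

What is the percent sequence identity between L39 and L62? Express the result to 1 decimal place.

The sequences differ at positions 3 (A/G), 4 (T/C), 5 (G/C), 10 (A/C), 20 (G/A).
16 of the 21 sites match, so the percent identity is 16/21 × 100 = 76.2%.

76.2%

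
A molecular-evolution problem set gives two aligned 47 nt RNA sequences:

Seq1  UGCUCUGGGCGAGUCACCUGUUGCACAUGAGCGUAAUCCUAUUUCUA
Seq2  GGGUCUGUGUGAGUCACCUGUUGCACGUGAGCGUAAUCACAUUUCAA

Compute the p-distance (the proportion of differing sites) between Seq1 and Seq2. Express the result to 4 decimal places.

0.1702

The sequences differ at positions 1 (U/G), 3 (C/G), 8 (G/U), 10 (C/U), 27 (A/G), 39 (C/A), 40 (U/C), 46 (U/A).
There are 8 differences over 47 sites, so p = 8/47 = 0.1702.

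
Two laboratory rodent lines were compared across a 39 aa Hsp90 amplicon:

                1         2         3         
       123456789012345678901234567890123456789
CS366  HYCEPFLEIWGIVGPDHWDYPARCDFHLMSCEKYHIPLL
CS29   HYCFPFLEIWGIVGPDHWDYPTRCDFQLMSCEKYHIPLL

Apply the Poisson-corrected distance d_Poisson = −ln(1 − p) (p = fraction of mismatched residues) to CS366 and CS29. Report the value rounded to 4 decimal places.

Differing sites — 4:E/F; 22:A/T; 27:H/Q.
p = 3/39 = 0.076923.
d = −ln(1 − 0.076923) = −ln(0.923077) = 0.0800.

0.0800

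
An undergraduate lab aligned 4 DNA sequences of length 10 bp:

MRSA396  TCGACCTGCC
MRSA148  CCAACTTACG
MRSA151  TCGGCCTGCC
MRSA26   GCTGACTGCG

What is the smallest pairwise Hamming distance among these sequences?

Pairwise Hamming distances:
  MRSA396 vs MRSA148: 5
  MRSA396 vs MRSA151: 1
  MRSA396 vs MRSA26: 5
  MRSA148 vs MRSA151: 6
  MRSA148 vs MRSA26: 6
  MRSA151 vs MRSA26: 4
The smallest is 1, between MRSA396 and MRSA151.

1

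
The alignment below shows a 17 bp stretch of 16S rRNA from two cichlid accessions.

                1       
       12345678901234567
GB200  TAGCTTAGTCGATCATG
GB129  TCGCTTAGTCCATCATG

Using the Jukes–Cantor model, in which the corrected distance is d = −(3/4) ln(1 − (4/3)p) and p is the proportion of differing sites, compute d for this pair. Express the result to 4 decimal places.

Differing sites — 2:A/C; 11:G/C.
p = 2/17 = 0.117647.
d = −0.75 · ln(1 − (4/3)·0.117647) = −0.75 · ln(0.843137) = −0.75 · (-0.170626) = 0.1280.

0.1280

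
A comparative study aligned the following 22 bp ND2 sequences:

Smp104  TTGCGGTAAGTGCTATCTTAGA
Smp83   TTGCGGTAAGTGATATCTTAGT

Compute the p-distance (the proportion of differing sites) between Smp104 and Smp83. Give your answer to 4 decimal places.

The sequences differ at positions 13 (C/A), 22 (A/T).
There are 2 differences over 22 sites, so p = 2/22 = 0.0909.

0.0909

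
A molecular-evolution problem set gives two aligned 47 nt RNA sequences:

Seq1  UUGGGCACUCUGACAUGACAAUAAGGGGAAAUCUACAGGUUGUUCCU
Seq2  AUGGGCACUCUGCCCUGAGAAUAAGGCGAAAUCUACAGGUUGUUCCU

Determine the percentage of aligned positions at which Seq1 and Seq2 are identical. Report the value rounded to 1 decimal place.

The sequences differ at positions 1 (U/A), 13 (A/C), 15 (A/C), 19 (C/G), 27 (G/C).
42 of the 47 sites match, so the percent identity is 42/47 × 100 = 89.4%.

89.4%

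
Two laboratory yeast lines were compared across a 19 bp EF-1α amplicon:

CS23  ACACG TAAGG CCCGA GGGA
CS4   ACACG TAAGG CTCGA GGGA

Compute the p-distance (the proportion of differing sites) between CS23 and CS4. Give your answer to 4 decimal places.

Differing sites — 12:C/T.
There are 1 differences over 19 sites, so p = 1/19 = 0.0526.

0.0526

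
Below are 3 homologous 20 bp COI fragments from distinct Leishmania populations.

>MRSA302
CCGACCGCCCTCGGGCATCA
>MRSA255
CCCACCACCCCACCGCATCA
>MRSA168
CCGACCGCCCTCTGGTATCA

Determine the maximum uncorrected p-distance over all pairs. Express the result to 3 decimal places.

0.350

Pairwise Hamming distances:
  MRSA302 vs MRSA255: 6
  MRSA302 vs MRSA168: 2
  MRSA255 vs MRSA168: 7
The largest is 7 mismatches, between MRSA255 and MRSA168; p = 7/20 = 0.350.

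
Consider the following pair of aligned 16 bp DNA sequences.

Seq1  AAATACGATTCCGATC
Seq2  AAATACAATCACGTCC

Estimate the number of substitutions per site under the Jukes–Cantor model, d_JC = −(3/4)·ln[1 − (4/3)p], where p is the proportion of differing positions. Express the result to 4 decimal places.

The sequences differ at positions 7 (G/A), 10 (T/C), 11 (C/A), 14 (A/T), 15 (T/C).
p = 5/16 = 0.312500.
d = −0.75 · ln(1 − (4/3)·0.312500) = −0.75 · ln(0.583333) = −0.75 · (-0.538997) = 0.4042.

0.4042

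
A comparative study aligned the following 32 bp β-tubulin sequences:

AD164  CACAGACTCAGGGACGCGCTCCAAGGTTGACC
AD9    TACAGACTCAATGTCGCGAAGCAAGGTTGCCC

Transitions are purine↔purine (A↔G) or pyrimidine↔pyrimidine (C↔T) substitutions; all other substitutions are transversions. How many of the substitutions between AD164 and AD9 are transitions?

The sequences differ at positions 1 (C/T, transition), 11 (G/A, transition), 12 (G/T, transversion), 14 (A/T, transversion), 19 (C/A, transversion), 20 (T/A, transversion), 21 (C/G, transversion), 30 (A/C, transversion).
Of the 8 differences, 2 transitions and 6 transversions, so the answer is 2.

2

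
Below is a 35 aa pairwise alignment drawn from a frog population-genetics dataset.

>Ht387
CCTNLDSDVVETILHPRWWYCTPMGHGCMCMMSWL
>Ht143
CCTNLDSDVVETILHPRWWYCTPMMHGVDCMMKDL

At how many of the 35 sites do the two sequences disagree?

5

Mismatches occur at site 25 (G↔M), site 28 (C↔V), site 29 (M↔D), site 33 (S↔K), site 34 (W↔D).
That gives 5 mismatches out of 35 aligned sites, so the Hamming distance is 5.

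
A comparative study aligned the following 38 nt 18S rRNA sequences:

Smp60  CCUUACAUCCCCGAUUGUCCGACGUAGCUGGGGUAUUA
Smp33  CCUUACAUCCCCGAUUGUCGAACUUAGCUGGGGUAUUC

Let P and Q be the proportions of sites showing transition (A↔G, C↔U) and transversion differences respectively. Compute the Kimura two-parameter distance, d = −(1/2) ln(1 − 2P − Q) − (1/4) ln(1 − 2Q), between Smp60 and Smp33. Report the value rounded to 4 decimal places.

0.1135

The sequences differ at positions 20 (C/G, transversion), 21 (G/A, transition), 24 (G/U, transversion), 38 (A/C, transversion).
Of the 4 differences, 1 transition and 3 transversions over 38 sites: P = 1/38 = 0.026316, Q = 3/38 = 0.078947.
d = −0.5·ln(0.868421) − 0.25·ln(0.842106) = −0.5·(-0.141079) − 0.25·(-0.171849) = 0.1135.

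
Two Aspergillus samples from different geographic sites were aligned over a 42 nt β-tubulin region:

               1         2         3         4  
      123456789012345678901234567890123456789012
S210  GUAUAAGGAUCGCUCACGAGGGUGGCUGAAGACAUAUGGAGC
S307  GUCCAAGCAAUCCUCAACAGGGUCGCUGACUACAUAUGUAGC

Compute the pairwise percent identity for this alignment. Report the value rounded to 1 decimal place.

71.4%

Differing sites — 3:A/C; 4:U/C; 8:G/C; 10:U/A; 11:C/U; 12:G/C; 17:C/A; 18:G/C; 24:G/C; 30:A/C; 31:G/U; 39:G/U.
30 of the 42 sites match, so the percent identity is 30/42 × 100 = 71.4%.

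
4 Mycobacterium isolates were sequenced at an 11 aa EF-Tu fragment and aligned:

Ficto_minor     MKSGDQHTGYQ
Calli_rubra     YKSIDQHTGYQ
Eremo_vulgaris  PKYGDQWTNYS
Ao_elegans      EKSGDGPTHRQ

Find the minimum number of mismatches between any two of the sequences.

Pairwise Hamming distances:
  Ficto_minor vs Calli_rubra: 2
  Ficto_minor vs Eremo_vulgaris: 5
  Ficto_minor vs Ao_elegans: 5
  Calli_rubra vs Eremo_vulgaris: 6
  Calli_rubra vs Ao_elegans: 6
  Eremo_vulgaris vs Ao_elegans: 7
The smallest is 2, between Ficto_minor and Calli_rubra.

2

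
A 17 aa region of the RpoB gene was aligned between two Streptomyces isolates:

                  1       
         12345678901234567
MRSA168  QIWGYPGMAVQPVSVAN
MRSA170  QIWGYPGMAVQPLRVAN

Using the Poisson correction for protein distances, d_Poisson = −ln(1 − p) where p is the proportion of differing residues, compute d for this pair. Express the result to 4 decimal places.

0.1252

The sequences differ at positions 13 (V/L), 14 (S/R).
p = 2/17 = 0.117647.
d = −ln(1 − 0.117647) = −ln(0.882353) = 0.1252.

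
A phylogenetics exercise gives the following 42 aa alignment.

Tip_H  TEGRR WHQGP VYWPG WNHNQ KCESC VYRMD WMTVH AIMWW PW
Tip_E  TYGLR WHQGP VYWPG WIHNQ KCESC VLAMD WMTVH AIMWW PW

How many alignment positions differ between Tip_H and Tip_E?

Differing sites — 2:E/Y; 4:R/L; 17:N/I; 27:Y/L; 28:R/A.
That gives 5 mismatches out of 42 aligned sites, so the Hamming distance is 5.

5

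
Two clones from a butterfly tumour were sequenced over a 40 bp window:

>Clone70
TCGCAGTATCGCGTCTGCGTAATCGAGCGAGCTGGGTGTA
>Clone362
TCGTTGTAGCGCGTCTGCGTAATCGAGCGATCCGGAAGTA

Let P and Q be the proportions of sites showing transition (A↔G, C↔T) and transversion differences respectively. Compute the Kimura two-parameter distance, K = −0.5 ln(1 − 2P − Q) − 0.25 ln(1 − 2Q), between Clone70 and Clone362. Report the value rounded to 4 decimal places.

Differing sites — 4:C/T (Ti); 5:A/T (Tv); 9:T/G (Tv); 31:G/T (Tv); 33:T/C (Ti); 36:G/A (Ti); 37:T/A (Tv).
Of the 7 differences, 3 transitions and 4 transversions over 40 sites: P = 3/40 = 0.075000, Q = 4/40 = 0.100000.
d = −0.5·ln(0.750000) − 0.25·ln(0.800000) = −0.5·(-0.287682) − 0.25·(-0.223144) = 0.1996.

0.1996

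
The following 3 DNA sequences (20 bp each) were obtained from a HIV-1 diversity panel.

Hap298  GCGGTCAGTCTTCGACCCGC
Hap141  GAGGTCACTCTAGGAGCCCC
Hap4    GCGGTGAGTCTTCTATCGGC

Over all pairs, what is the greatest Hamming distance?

Pairwise Hamming distances:
  Hap298 vs Hap141: 6
  Hap298 vs Hap4: 4
  Hap141 vs Hap4: 9
The largest is 9, between Hap141 and Hap4.

9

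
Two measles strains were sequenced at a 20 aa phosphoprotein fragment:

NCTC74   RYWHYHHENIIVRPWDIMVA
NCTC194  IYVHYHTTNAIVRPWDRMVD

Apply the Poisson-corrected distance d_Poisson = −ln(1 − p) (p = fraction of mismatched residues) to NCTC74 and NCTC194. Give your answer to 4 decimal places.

0.4308

The sequences differ at positions 1 (R/I), 3 (W/V), 7 (H/T), 8 (E/T), 10 (I/A), 17 (I/R), 20 (A/D).
p = 7/20 = 0.350000.
d = −ln(1 − 0.350000) = −ln(0.650000) = 0.4308.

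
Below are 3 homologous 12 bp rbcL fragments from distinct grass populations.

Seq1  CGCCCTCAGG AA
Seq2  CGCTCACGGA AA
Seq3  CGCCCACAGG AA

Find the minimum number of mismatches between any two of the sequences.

Pairwise Hamming distances:
  Seq1 vs Seq2: 4
  Seq1 vs Seq3: 1
  Seq2 vs Seq3: 3
The smallest is 1, between Seq1 and Seq3.

1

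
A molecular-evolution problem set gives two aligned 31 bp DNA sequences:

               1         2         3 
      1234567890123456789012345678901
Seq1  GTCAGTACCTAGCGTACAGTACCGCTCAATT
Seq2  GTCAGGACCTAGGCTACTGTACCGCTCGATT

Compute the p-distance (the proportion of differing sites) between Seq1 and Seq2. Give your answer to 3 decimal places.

Mismatches occur at site 6 (T/G), site 13 (C/G), site 14 (G/C), site 18 (A/T), site 28 (A/G).
There are 5 differences over 31 sites, so p = 5/31 = 0.161.

0.161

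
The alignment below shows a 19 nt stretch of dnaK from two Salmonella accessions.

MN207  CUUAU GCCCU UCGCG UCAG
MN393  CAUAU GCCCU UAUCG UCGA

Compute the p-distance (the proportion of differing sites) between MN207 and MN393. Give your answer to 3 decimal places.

0.263

The sequences differ at positions 2 (U/A), 12 (C/A), 13 (G/U), 18 (A/G), 19 (G/A).
There are 5 differences over 19 sites, so p = 5/19 = 0.263.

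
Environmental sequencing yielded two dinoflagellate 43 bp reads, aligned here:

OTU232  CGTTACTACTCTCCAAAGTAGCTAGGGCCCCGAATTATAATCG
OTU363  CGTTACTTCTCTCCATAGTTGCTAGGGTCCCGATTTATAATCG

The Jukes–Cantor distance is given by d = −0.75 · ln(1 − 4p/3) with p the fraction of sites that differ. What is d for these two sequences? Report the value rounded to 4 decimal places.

Mismatches occur at site 8 (A↔T), site 16 (A↔T), site 20 (A↔T), site 28 (C↔T), site 34 (A↔T).
p = 5/43 = 0.116279.
d = −0.75 · ln(1 − (4/3)·0.116279) = −0.75 · ln(0.844961) = −0.75 · (-0.168465) = 0.1263.

0.1263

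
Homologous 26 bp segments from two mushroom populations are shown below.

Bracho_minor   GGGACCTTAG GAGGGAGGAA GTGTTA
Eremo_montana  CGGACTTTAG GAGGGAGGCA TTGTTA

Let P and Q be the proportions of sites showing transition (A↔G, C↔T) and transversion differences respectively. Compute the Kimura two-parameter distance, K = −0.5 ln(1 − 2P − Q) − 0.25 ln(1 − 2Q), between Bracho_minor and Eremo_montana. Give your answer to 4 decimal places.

Mismatches occur at site 1 (G→C, transversion), site 6 (C→T, transition), site 19 (A→C, transversion), site 21 (G→T, transversion).
Of the 4 differences, 1 transition and 3 transversions over 26 sites: P = 1/26 = 0.038462, Q = 3/26 = 0.115385.
d = −0.5·ln(0.807691) − 0.25·ln(0.769230) = −0.5·(-0.213576) − 0.25·(-0.262365) = 0.1724.

0.1724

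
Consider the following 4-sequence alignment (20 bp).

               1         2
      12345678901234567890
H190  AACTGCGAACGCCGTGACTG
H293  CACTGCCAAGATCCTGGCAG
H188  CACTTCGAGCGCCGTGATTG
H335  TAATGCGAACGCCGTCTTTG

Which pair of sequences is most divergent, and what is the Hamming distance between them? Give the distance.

Pairwise Hamming distances:
  H190 vs H293: 8
  H190 vs H188: 4
  H190 vs H335: 5
  H293 vs H188: 10
  H293 vs H335: 11
  H188 vs H335: 6
The largest is 11, between H293 and H335.

11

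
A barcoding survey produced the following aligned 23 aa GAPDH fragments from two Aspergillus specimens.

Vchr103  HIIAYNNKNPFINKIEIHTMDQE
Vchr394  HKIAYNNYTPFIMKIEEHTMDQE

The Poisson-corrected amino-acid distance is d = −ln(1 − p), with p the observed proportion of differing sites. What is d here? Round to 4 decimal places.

0.2451

Differing sites — 2:I/K; 8:K/Y; 9:N/T; 13:N/M; 17:I/E.
p = 5/23 = 0.217391.
d = −ln(1 − 0.217391) = −ln(0.782609) = 0.2451.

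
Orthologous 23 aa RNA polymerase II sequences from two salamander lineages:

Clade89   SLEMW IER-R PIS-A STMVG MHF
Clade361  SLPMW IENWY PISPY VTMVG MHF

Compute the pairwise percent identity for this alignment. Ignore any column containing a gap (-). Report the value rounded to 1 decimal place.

Excluding the 2 gap columns leaves 21 comparable sites.
The sequences differ at positions 3 (E/P), 8 (R/N), 10 (R/Y), 15 (A/Y), 16 (S/V).
16 of the 21 comparable sites match, so the percent identity is 16/21 × 100 = 76.2%.

76.2%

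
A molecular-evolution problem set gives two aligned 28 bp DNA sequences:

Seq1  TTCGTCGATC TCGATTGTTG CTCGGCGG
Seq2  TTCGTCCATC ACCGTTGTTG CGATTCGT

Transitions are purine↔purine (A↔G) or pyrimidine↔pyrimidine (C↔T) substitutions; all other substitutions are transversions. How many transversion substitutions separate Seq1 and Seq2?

8

Mismatches occur at site 7 (G↔C, transversion), site 11 (T↔A, transversion), site 13 (G↔C, transversion), site 14 (A↔G, transition), site 22 (T↔G, transversion), site 23 (C↔A, transversion), site 24 (G↔T, transversion), site 25 (G↔T, transversion), site 28 (G↔T, transversion).
Of the 9 differences, 1 transition and 8 transversions, so the answer is 8.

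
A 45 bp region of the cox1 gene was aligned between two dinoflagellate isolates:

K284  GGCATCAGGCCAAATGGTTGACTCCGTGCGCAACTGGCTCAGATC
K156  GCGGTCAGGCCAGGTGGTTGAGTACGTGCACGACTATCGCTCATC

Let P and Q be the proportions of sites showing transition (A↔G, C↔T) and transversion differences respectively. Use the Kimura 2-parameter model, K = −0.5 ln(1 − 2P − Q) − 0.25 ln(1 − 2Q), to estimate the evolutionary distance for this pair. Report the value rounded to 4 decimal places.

0.4037

Differing sites — 2:G/C (Tv); 3:C/G (Tv); 4:A/G (Ti); 13:A/G (Ti); 14:A/G (Ti); 22:C/G (Tv); 24:C/A (Tv); 30:G/A (Ti); 32:A/G (Ti); 36:G/A (Ti); 37:G/T (Tv); 39:T/G (Tv); 41:A/T (Tv); 42:G/C (Tv).
Of the 14 differences, 6 transitions and 8 transversions over 45 sites: P = 6/45 = 0.133333, Q = 8/45 = 0.177778.
d = −0.5·ln(0.555556) − 0.25·ln(0.644444) = −0.5·(-0.587786) − 0.25·(-0.439367) = 0.4037.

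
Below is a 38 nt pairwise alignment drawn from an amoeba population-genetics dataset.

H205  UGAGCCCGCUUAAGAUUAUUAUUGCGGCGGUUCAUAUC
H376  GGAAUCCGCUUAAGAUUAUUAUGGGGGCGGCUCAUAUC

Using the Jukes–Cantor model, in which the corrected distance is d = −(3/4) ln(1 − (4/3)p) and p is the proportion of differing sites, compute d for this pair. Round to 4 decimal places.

Mismatches occur at site 1 (U/G), site 4 (G/A), site 5 (C/U), site 23 (U/G), site 25 (C/G), site 31 (U/C).
p = 6/38 = 0.157895.
d = −0.75 · ln(1 − (4/3)·0.157895) = −0.75 · ln(0.789473) = −0.75 · (-0.236390) = 0.1773.

0.1773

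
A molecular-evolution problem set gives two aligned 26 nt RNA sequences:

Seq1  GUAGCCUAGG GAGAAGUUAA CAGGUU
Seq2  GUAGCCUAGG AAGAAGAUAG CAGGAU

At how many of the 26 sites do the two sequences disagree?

4

The sequences differ at positions 11 (G/A), 17 (U/A), 20 (A/G), 25 (U/A).
That gives 4 mismatches out of 26 aligned sites, so the Hamming distance is 4.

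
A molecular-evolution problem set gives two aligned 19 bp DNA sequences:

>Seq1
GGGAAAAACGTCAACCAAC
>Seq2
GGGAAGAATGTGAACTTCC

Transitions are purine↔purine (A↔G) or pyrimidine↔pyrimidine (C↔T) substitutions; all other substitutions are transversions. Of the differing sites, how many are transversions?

3

Mismatches occur at site 6 (A↔G, transition), site 9 (C↔T, transition), site 12 (C↔G, transversion), site 16 (C↔T, transition), site 17 (A↔T, transversion), site 18 (A↔C, transversion).
Of the 6 differences, 3 transitions and 3 transversions, so the answer is 3.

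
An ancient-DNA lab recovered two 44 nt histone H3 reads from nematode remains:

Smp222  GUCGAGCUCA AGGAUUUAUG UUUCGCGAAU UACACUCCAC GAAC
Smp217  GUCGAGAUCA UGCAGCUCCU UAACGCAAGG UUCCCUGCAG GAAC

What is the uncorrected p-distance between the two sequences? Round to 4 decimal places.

Mismatches occur at site 7 (C/A), site 11 (A/U), site 13 (G/C), site 15 (U/G), site 16 (U/C), site 18 (A/C), site 19 (U/C), site 20 (G/U), site 22 (U/A), site 23 (U/A), site 27 (G/A), site 29 (A/G), site 30 (U/G), site 32 (A/U), site 34 (A/C), site 37 (C/G), site 40 (C/G).
There are 17 differences over 44 sites, so p = 17/44 = 0.3864.

0.3864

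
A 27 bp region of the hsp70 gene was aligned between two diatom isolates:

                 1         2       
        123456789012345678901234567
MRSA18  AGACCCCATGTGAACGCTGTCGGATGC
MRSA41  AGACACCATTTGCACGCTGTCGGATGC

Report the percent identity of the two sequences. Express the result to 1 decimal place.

88.9%

Mismatches occur at site 5 (C/A), site 10 (G/T), site 13 (A/C).
24 of the 27 sites match, so the percent identity is 24/27 × 100 = 88.9%.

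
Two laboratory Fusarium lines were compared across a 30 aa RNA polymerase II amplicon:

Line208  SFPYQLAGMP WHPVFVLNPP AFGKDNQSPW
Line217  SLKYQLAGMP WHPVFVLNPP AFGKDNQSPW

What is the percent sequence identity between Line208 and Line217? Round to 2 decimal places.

93.33%

The sequences differ at positions 2 (F/L), 3 (P/K).
28 of the 30 sites match, so the percent identity is 28/30 × 100 = 93.33%.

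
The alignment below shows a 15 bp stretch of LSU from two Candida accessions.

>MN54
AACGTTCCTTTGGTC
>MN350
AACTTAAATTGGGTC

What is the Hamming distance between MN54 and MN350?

Mismatches occur at site 4 (G↔T), site 6 (T↔A), site 7 (C↔A), site 8 (C↔A), site 11 (T↔G).
That gives 5 mismatches out of 15 aligned sites, so the Hamming distance is 5.

5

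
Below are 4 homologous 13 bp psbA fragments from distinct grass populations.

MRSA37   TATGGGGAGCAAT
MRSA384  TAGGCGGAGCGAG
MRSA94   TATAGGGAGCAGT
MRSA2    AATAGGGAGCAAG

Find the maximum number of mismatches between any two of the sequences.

6

Pairwise Hamming distances:
  MRSA37 vs MRSA384: 4
  MRSA37 vs MRSA94: 2
  MRSA37 vs MRSA2: 3
  MRSA384 vs MRSA94: 6
  MRSA384 vs MRSA2: 5
  MRSA94 vs MRSA2: 3
The largest is 6, between MRSA384 and MRSA94.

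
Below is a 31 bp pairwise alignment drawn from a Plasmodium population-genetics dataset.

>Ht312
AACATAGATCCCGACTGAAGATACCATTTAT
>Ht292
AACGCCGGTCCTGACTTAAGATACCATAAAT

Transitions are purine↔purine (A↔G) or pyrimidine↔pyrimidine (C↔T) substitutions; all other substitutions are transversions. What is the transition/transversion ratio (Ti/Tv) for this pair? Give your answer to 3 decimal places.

The sequences differ at positions 4 (A/G, transition), 5 (T/C, transition), 6 (A/C, transversion), 8 (A/G, transition), 12 (C/T, transition), 17 (G/T, transversion), 28 (T/A, transversion), 29 (T/A, transversion).
Of the 8 differences, 4 transitions and 4 transversions, so Ti/Tv = 4/4 = 1.000.

1.000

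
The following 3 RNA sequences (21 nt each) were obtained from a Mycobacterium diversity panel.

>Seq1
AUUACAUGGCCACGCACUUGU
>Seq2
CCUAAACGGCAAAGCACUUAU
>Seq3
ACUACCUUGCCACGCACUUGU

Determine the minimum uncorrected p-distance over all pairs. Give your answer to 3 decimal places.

0.143

Pairwise Hamming distances:
  Seq1 vs Seq2: 7
  Seq1 vs Seq3: 3
  Seq2 vs Seq3: 8
The smallest is 3 mismatches, between Seq1 and Seq3; p = 3/21 = 0.143.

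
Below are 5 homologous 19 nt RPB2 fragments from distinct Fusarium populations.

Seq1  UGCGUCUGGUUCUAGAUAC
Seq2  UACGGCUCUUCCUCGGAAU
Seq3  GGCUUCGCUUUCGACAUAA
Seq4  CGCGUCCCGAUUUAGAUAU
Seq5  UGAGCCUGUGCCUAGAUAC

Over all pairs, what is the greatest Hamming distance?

Pairwise Hamming distances:
  Seq1 vs Seq2: 9
  Seq1 vs Seq3: 8
  Seq1 vs Seq4: 6
  Seq1 vs Seq5: 5
  Seq2 vs Seq3: 12
  Seq2 vs Seq4: 11
  Seq2 vs Seq5: 9
  Seq3 vs Seq4: 9
  Seq3 vs Seq5: 11
  Seq4 vs Seq5: 10
The largest is 12, between Seq2 and Seq3.

12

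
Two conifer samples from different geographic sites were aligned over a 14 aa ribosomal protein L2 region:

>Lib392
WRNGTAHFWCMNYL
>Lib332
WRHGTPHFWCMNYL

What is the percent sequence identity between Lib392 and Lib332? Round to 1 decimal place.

85.7%

Mismatches occur at site 3 (N/H), site 6 (A/P).
12 of the 14 sites match, so the percent identity is 12/14 × 100 = 85.7%.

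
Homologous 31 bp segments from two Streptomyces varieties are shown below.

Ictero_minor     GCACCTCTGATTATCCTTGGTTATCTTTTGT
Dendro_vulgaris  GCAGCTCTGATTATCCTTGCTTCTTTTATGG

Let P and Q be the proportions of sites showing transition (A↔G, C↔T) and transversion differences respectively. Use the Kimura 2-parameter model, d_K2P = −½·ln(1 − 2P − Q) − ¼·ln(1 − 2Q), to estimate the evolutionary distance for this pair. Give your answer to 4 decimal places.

0.2253

The sequences differ at positions 4 (C/G, transversion), 20 (G/C, transversion), 23 (A/C, transversion), 25 (C/T, transition), 28 (T/A, transversion), 31 (T/G, transversion).
Of the 6 differences, 1 transition and 5 transversions over 31 sites: P = 1/31 = 0.032258, Q = 5/31 = 0.161290.
d = −0.5·ln(0.774194) − 0.25·ln(0.677420) = −0.5·(-0.255933) − 0.25·(-0.389464) = 0.2253.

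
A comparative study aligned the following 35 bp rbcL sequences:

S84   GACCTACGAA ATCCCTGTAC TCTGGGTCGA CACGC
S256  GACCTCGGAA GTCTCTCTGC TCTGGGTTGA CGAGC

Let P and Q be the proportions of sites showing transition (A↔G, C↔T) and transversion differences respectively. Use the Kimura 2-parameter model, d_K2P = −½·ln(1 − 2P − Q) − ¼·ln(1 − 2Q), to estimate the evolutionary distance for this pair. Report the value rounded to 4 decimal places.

0.3203

Differing sites — 6:A/C (Tv); 7:C/G (Tv); 11:A/G (Ti); 14:C/T (Ti); 17:G/C (Tv); 19:A/G (Ti); 28:C/T (Ti); 32:A/G (Ti); 33:C/A (Tv).
Of the 9 differences, 5 transitions and 4 transversions over 35 sites: P = 5/35 = 0.142857, Q = 4/35 = 0.114286.
d = −0.5·ln(0.600000) − 0.25·ln(0.771428) = −0.5·(-0.510826) − 0.25·(-0.259512) = 0.3203.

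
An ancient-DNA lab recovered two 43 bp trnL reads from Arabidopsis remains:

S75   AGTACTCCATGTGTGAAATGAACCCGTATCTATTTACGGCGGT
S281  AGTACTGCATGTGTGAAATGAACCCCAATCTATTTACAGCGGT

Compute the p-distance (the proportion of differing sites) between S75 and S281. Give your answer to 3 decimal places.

Differing sites — 7:C/G; 26:G/C; 27:T/A; 38:G/A.
There are 4 differences over 43 sites, so p = 4/43 = 0.093.

0.093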